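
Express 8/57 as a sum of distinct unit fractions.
1/8 + 1/66 + 1/5016

Greedy algorithm:
8/57: ceiling(57/8) = 8, use 1/8
7/456: ceiling(456/7) = 66, use 1/66
1/5016: ceiling(5016/1) = 5016, use 1/5016
Result: 8/57 = 1/8 + 1/66 + 1/5016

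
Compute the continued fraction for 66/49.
[1; 2, 1, 7, 2]

Euclidean algorithm steps:
66 = 1 × 49 + 17
49 = 2 × 17 + 15
17 = 1 × 15 + 2
15 = 7 × 2 + 1
2 = 2 × 1 + 0
Continued fraction: [1; 2, 1, 7, 2]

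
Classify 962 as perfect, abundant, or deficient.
deficient

Proper divisors of 962: sum = 1 + 2 + 13 + 26 + 37 + 74 + 481 = 634
Since 634 < 962, 962 is deficient.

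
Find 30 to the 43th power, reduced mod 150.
0

Repeated squaring. Binary of 43 = 101011.
30^1 ≡ 30 (mod 150); 30^2 ≡ 0 (mod 150); 30^4 ≡ 0 (mod 150); 30^8 ≡ 0 (mod 150); 30^16 ≡ 0 (mod 150); 30^32 ≡ 0 (mod 150)
30^43 = 30^1 × 30^2 × 30^8 × 30^32 ≡ 0 (mod 150)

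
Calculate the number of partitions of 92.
72533807

p(n) counts ways to write n as a sum of positive integers (order ignored).
Euler's pentagonal recurrence: p(k) = p(k-1) + p(k-2) - p(k-5) - p(k-7) + p(k-12) + p(k-15) - ... (offsets j(3j∓1)/2, signs ++--, p(0)=1, p(<0)=0).
DP table for k = 0..91: p(0)=1, p(1)=1, p(2)=2, p(3)=3, p(4)=5, p(5)=7, p(6)=11, p(7)=15, p(8)=22, p(9)=30, p(10)=42, p(11)=56, p(12)=77, p(13)=101, p(14)=135, p(15)=176, p(16)=231, p(17)=297, p(18)=385, p(19)=490, p(20)=627, p(21)=792, p(22)=1002, p(23)=1255, p(24)=1575, p(25)=1958, p(26)=2436, p(27)=3010, p(28)=3718, p(29)=4565, p(30)=5604, p(31)=6842, p(32)=8349, p(33)=10143, p(34)=12310, p(35)=14883, p(36)=17977, p(37)=21637, p(38)=26015, p(39)=31185, p(40)=37338, p(41)=44583, p(42)=53174, p(43)=63261, p(44)=75175, p(45)=89134, p(46)=105558, p(47)=124754, p(48)=147273, p(49)=173525, p(50)=204226, p(51)=239943, p(52)=281589, p(53)=329931, p(54)=386155, p(55)=451276, p(56)=526823, p(57)=614154, p(58)=715220, p(59)=831820, p(60)=966467, p(61)=1121505, p(62)=1300156, p(63)=1505499, p(64)=1741630, p(65)=2012558, p(66)=2323520, p(67)=2679689, p(68)=3087735, p(69)=3554345, p(70)=4087968, p(71)=4697205, p(72)=5392783, p(73)=6185689, p(74)=7089500, p(75)=8118264, p(76)=9289091, p(77)=10619863, p(78)=12132164, p(79)=13848650, p(80)=15796476, p(81)=18004327, p(82)=20506255, p(83)=23338469, p(84)=26543660, p(85)=30167357, p(86)=34262962, p(87)=38887673, p(88)=44108109, p(89)=49995925, p(90)=56634173, p(91)=64112359.
Final step: p(92) = p(91) + p(90) - p(87) - p(85) + p(80) + p(77) - p(70) - p(66) + p(57) + p(52) - p(41) - p(35) + p(22) + p(15) - p(0)
= 64112359 + 56634173 - 38887673 - 30167357 + 15796476 + 10619863 - 4087968 - 2323520 + 614154 + 281589 - 44583 - 14883 + 1002 + 176 - 1
= 72533807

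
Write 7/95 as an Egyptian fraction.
1/14 + 1/444 + 1/295260

Greedy algorithm:
7/95: ceiling(95/7) = 14, use 1/14
3/1330: ceiling(1330/3) = 444, use 1/444
1/295260: ceiling(295260/1) = 295260, use 1/295260
Result: 7/95 = 1/14 + 1/444 + 1/295260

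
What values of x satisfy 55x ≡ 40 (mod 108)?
x ≡ 40 (mod 108)

gcd(55, 108) = 1, which divides 40, so solutions exist.
Find 55^(-1) mod 108 by the extended Euclidean algorithm:
108 = 1 × 55 + 53  ⟹  53 = (1)·108 + (-1)·55
55 = 1 × 53 + 2  ⟹  2 = (-1)·108 + (2)·55
53 = 26 × 2 + 1  ⟹  1 = (27)·108 + (-53)·55
So (-53)·55 ≡ 1 (mod 108), i.e. 55^(-1) ≡ -53 ≡ 55 (mod 108).
x ≡ 55 × 40 = 2200 ≡ 40 (mod 108).
Check: 55 × 40 = 2200 ≡ 40 (mod 108).
Unique solution: x ≡ 40 (mod 108)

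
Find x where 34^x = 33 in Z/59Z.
57

Baby-step giant-step with step n = ⌈√59⌉ = 8.
Baby steps 34^j mod 59 (j:value) for j=0..7: 0:1, 1:34, 2:35, 3:10, 4:45, 5:55, 6:41, 7:37.
Giant-step multiplier: 34^(-8) ≡ 34^(58-8) = 34^50 ≡ 28 (mod 59).
Giant steps γ_i = 33·28^i mod 59: γ_0=33, γ_1=39, γ_2=30, γ_3=14, γ_4=38, γ_5=2, γ_6=56, γ_7=34 (in table at j=1).
x = i·n + j = 7·8 + 1 = 57.
Check: 34^57 ≡ 33 (mod 59).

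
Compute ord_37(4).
18

37 is prime, so ord(4) divides φ(37) = 36.
Divisors of 36: 1, 2, 3, 4, 6, 9, 12, 18, 36.
Repeated squaring: 4^1 ≡ 4, 4^2 ≡ 16, 4^4 ≡ 34, 4^8 ≡ 9, 4^16 ≡ 7, 4^32 ≡ 12 (mod 37).
Test 4^d mod 37 for each divisor d in increasing order:
4^1 ≡ 4
4^2 ≡ 16
4^3 = 4^2·4^1 ≡ 27
4^4 ≡ 34
4^6 = 4^4·4^2 ≡ 26
4^9 = 4^8·4^1 ≡ 36
4^12 = 4^8·4^4 ≡ 10
4^18 = 4^16·4^2 ≡ 1  ← first divisor giving 1
The order is 18.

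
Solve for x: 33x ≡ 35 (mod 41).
x ≡ 11 (mod 41)

gcd(33, 41) = 1, which divides 35, so solutions exist.
Find 33^(-1) mod 41 by the extended Euclidean algorithm:
41 = 1 × 33 + 8  ⟹  8 = (1)·41 + (-1)·33
33 = 4 × 8 + 1  ⟹  1 = (-4)·41 + (5)·33
So (5)·33 ≡ 1 (mod 41), i.e. 33^(-1) ≡ 5 (mod 41).
x ≡ 5 × 35 = 175 ≡ 11 (mod 41).
Check: 33 × 11 = 363 ≡ 35 (mod 41).
Unique solution: x ≡ 11 (mod 41)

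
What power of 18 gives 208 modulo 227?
25

Baby-step giant-step with step n = ⌈√227⌉ = 16.
Baby steps 18^j mod 227 (j:value) for j=0..15: 0:1, 1:18, 2:97, 3:157, 4:102, 5:20, 6:133, 7:124, 8:189, 9:224, 10:173, 11:163, 12:210, 13:148, 14:167, 15:55.
Giant-step multiplier: 18^(-16) ≡ 18^(226-16) = 18^210 ≡ 36 (mod 227).
Giant steps γ_i = 208·36^i mod 227: γ_0=208, γ_1=224 (in table at j=9).
x = i·n + j = 1·16 + 9 = 25.
Check: 18^25 ≡ 208 (mod 227).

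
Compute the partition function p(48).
147273

p(n) counts ways to write n as a sum of positive integers (order ignored).
Euler's pentagonal recurrence: p(k) = p(k-1) + p(k-2) - p(k-5) - p(k-7) + p(k-12) + p(k-15) - ... (offsets j(3j∓1)/2, signs ++--, p(0)=1, p(<0)=0).
DP table for k = 0..47: p(0)=1, p(1)=1, p(2)=2, p(3)=3, p(4)=5, p(5)=7, p(6)=11, p(7)=15, p(8)=22, p(9)=30, p(10)=42, p(11)=56, p(12)=77, p(13)=101, p(14)=135, p(15)=176, p(16)=231, p(17)=297, p(18)=385, p(19)=490, p(20)=627, p(21)=792, p(22)=1002, p(23)=1255, p(24)=1575, p(25)=1958, p(26)=2436, p(27)=3010, p(28)=3718, p(29)=4565, p(30)=5604, p(31)=6842, p(32)=8349, p(33)=10143, p(34)=12310, p(35)=14883, p(36)=17977, p(37)=21637, p(38)=26015, p(39)=31185, p(40)=37338, p(41)=44583, p(42)=53174, p(43)=63261, p(44)=75175, p(45)=89134, p(46)=105558, p(47)=124754.
Final step: p(48) = p(47) + p(46) - p(43) - p(41) + p(36) + p(33) - p(26) - p(22) + p(13) + p(8)
= 124754 + 105558 - 63261 - 44583 + 17977 + 10143 - 2436 - 1002 + 101 + 22
= 147273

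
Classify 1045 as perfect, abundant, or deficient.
deficient

Proper divisors of 1045: sum = 1 + 5 + 11 + 19 + 55 + 95 + 209 = 395
Since 395 < 1045, 1045 is deficient.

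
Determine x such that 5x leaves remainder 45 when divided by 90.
x ≡ 9 (mod 18)

gcd(5, 90) = 5, which divides 45, so solutions exist.
Divide through by 5: x ≡ 9 (mod 18).
The coefficient of x is now 1, so x ≡ 9 (mod 18).
Check: 5 × 9 = 45 ≡ 45 (mod 90).
x ≡ 9 (mod 18), giving 5 solutions mod 90.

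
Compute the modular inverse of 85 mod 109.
59

gcd(85, 109) = 1, so the inverse exists.
Extended Euclidean algorithm on (109, 85):
109 = 1 × 85 + 24  ⟹  24 = (1)·109 + (-1)·85
85 = 3 × 24 + 13  ⟹  13 = (-3)·109 + (4)·85
24 = 1 × 13 + 11  ⟹  11 = (4)·109 + (-5)·85
13 = 1 × 11 + 2  ⟹  2 = (-7)·109 + (9)·85
11 = 5 × 2 + 1  ⟹  1 = (39)·109 + (-50)·85
So (-50)·85 ≡ 1 (mod 109), i.e. 85^(-1) ≡ -50 ≡ 59 (mod 109).
Check: 85 × 59 = 5015 ≡ 1 (mod 109)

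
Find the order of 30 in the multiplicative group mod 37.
18

37 is prime, so ord(30) divides φ(37) = 36.
Divisors of 36: 1, 2, 3, 4, 6, 9, 12, 18, 36.
Repeated squaring: 30^1 ≡ 30, 30^2 ≡ 12, 30^4 ≡ 33, 30^8 ≡ 16, 30^16 ≡ 34, 30^32 ≡ 9 (mod 37).
Test 30^d mod 37 for each divisor d in increasing order:
30^1 ≡ 30
30^2 ≡ 12
30^3 = 30^2·30^1 ≡ 27
30^4 ≡ 33
30^6 = 30^4·30^2 ≡ 26
30^9 = 30^8·30^1 ≡ 36
30^12 = 30^8·30^4 ≡ 10
30^18 = 30^16·30^2 ≡ 1  ← first divisor giving 1
The order is 18.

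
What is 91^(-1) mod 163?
43

gcd(91, 163) = 1, so the inverse exists.
Extended Euclidean algorithm on (163, 91):
163 = 1 × 91 + 72  ⟹  72 = (1)·163 + (-1)·91
91 = 1 × 72 + 19  ⟹  19 = (-1)·163 + (2)·91
72 = 3 × 19 + 15  ⟹  15 = (4)·163 + (-7)·91
19 = 1 × 15 + 4  ⟹  4 = (-5)·163 + (9)·91
15 = 3 × 4 + 3  ⟹  3 = (19)·163 + (-34)·91
4 = 1 × 3 + 1  ⟹  1 = (-24)·163 + (43)·91
So (43)·91 ≡ 1 (mod 163), i.e. 91^(-1) ≡ 43 (mod 163).
Check: 91 × 43 = 3913 ≡ 1 (mod 163)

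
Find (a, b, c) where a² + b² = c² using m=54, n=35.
(1691, 3780, 4141)

Euclid's formula: a = m² - n², b = 2mn, c = m² + n²
m = 54, n = 35
a = 54² - 35² = 2916 - 1225 = 1691
b = 2 × 54 × 35 = 3780
c = 54² + 35² = 2916 + 1225 = 4141
Verification: 1691² + 3780² = 2859481 + 14288400 = 17147881 = 4141² ✓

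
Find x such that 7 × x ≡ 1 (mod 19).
11

gcd(7, 19) = 1, so the inverse exists.
Extended Euclidean algorithm on (19, 7):
19 = 2 × 7 + 5  ⟹  5 = (1)·19 + (-2)·7
7 = 1 × 5 + 2  ⟹  2 = (-1)·19 + (3)·7
5 = 2 × 2 + 1  ⟹  1 = (3)·19 + (-8)·7
So (-8)·7 ≡ 1 (mod 19), i.e. 7^(-1) ≡ -8 ≡ 11 (mod 19).
Check: 7 × 11 = 77 ≡ 1 (mod 19)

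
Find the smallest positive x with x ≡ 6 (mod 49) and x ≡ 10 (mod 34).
1574

Using Chinese Remainder Theorem:
M = 49 × 34 = 1666
M1 = 34, M2 = 49
y1 = 34^(-1) mod 49 = 13
y2 = 49^(-1) mod 34 = 25
x = (6×34×13 + 10×49×25) mod 1666 = 1574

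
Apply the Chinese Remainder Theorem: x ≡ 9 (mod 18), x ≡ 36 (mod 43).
423

Using Chinese Remainder Theorem:
M = 18 × 43 = 774
M1 = 43, M2 = 18
y1 = 43^(-1) mod 18 = 13
y2 = 18^(-1) mod 43 = 12
x = (9×43×13 + 36×18×12) mod 774 = 423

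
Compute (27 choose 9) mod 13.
0

Using Lucas' theorem:
Write n=27 and k=9 in base 13:
n in base 13: [2, 1]
k in base 13: [0, 9]
C(27,9) mod 13 = ∏ C(n_i, k_i) mod 13
Digit binomials (mod 13): C(2,0) = 1; C(1,9) = 0 (k_i > n_i)
Product: 1 × 0 = 0 ≡ 0 (mod 13)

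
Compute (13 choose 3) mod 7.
6

Using Lucas' theorem:
Write n=13 and k=3 in base 7:
n in base 7: [1, 6]
k in base 7: [0, 3]
C(13,3) mod 7 = ∏ C(n_i, k_i) mod 7
Digit binomials (mod 7): C(1,0) = 1; C(6,3) = 20 ≡ 6
Product: 1 × 6 = 6 ≡ 6 (mod 7)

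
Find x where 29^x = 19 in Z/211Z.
56

Baby-step giant-step with step n = ⌈√211⌉ = 15.
Baby steps 29^j mod 211 (j:value) for j=0..14: 0:1, 1:29, 2:208, 3:124, 4:9, 5:50, 6:184, 7:61, 8:81, 9:28, 10:179, 11:127, 12:96, 13:41, 14:134.
Giant-step multiplier: 29^(-15) ≡ 29^(210-15) = 29^195 ≡ 12 (mod 211).
Giant steps γ_i = 19·12^i mod 211: γ_0=19, γ_1=17, γ_2=204, γ_3=127 (in table at j=11).
x = i·n + j = 3·15 + 11 = 56.
Check: 29^56 ≡ 19 (mod 211).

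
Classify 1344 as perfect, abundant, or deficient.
abundant

Proper divisors of 1344: sum = 1 + 2 + 3 + 4 + 6 + 7 + 8 + 12 + ... + 224 + 336 + 448 + 672 (27 divisors) = 2720
Since 2720 > 1344, 1344 is abundant.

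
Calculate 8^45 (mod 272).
128

Repeated squaring. Binary of 45 = 101101.
8^1 ≡ 8 (mod 272); 8^2 ≡ 64 (mod 272); 8^4 ≡ 16 (mod 272); 8^8 ≡ 256 (mod 272); 8^16 ≡ 256 (mod 272); 8^32 ≡ 256 (mod 272)
8^45 = 8^1 × 8^4 × 8^8 × 8^32 ≡ 128 (mod 272)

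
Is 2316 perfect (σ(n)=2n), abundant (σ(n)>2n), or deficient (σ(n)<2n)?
abundant

Proper divisors of 2316: sum = 1 + 2 + 3 + 4 + 6 + 12 + 193 + 386 + 579 + 772 + 1158 = 3116
Since 3116 > 2316, 2316 is abundant.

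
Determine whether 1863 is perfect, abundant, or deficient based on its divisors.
deficient

Proper divisors of 1863: sum = 1 + 3 + 9 + 23 + 27 + 69 + 81 + 207 + 621 = 1041
Since 1041 < 1863, 1863 is deficient.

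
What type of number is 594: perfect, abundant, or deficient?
abundant

Proper divisors of 594: sum = 1 + 2 + 3 + 6 + 9 + 11 + 18 + 22 + 27 + 33 + 54 + 66 + 99 + 198 + 297 = 846
Since 846 > 594, 594 is abundant.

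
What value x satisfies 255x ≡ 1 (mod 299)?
265

gcd(255, 299) = 1, so the inverse exists.
Extended Euclidean algorithm on (299, 255):
299 = 1 × 255 + 44  ⟹  44 = (1)·299 + (-1)·255
255 = 5 × 44 + 35  ⟹  35 = (-5)·299 + (6)·255
44 = 1 × 35 + 9  ⟹  9 = (6)·299 + (-7)·255
35 = 3 × 9 + 8  ⟹  8 = (-23)·299 + (27)·255
9 = 1 × 8 + 1  ⟹  1 = (29)·299 + (-34)·255
So (-34)·255 ≡ 1 (mod 299), i.e. 255^(-1) ≡ -34 ≡ 265 (mod 299).
Check: 255 × 265 = 67575 ≡ 1 (mod 299)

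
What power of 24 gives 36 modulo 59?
26

Baby-step giant-step with step n = ⌈√59⌉ = 8.
Baby steps 24^j mod 59 (j:value) for j=0..7: 0:1, 1:24, 2:45, 3:18, 4:19, 5:43, 6:29, 7:47.
Giant-step multiplier: 24^(-8) ≡ 24^(58-8) = 24^50 ≡ 17 (mod 59).
Giant steps γ_i = 36·17^i mod 59: γ_0=36, γ_1=22, γ_2=20, γ_3=45 (in table at j=2).
x = i·n + j = 3·8 + 2 = 26.
Check: 24^26 ≡ 36 (mod 59).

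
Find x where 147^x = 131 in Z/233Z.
180

Baby-step giant-step with step n = ⌈√233⌉ = 16.
Baby steps 147^j mod 233 (j:value) for j=0..15: 0:1, 1:147, 2:173, 3:34, 4:105, 5:57, 6:224, 7:75, 8:74, 9:160, 10:220, 11:186, 12:81, 13:24, 14:33, 15:191.
Giant-step multiplier: 147^(-16) ≡ 147^(232-16) = 147^216 ≡ 2 (mod 233).
Giant steps γ_i = 131·2^i mod 233: γ_0=131, γ_1=29, γ_2=58, γ_3=116, γ_4=232, γ_5=231, γ_6=229, γ_7=225, γ_8=217, γ_9=201, γ_10=169, γ_11=105 (in table at j=4).
x = i·n + j = 11·16 + 4 = 180.
Check: 147^180 ≡ 131 (mod 233).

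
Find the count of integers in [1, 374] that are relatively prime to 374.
160

374 = 2 × 11 × 17
φ(n) = n × ∏(1 - 1/p) for each prime p dividing n
φ(374) = 374 × (1 - 1/2) × (1 - 1/11) × (1 - 1/17) = 160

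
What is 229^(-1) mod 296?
53

gcd(229, 296) = 1, so the inverse exists.
Extended Euclidean algorithm on (296, 229):
296 = 1 × 229 + 67  ⟹  67 = (1)·296 + (-1)·229
229 = 3 × 67 + 28  ⟹  28 = (-3)·296 + (4)·229
67 = 2 × 28 + 11  ⟹  11 = (7)·296 + (-9)·229
28 = 2 × 11 + 6  ⟹  6 = (-17)·296 + (22)·229
11 = 1 × 6 + 5  ⟹  5 = (24)·296 + (-31)·229
6 = 1 × 5 + 1  ⟹  1 = (-41)·296 + (53)·229
So (53)·229 ≡ 1 (mod 296), i.e. 229^(-1) ≡ 53 (mod 296).
Check: 229 × 53 = 12137 ≡ 1 (mod 296)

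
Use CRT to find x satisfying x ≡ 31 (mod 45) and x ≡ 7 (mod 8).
31

Using Chinese Remainder Theorem:
M = 45 × 8 = 360
M1 = 8, M2 = 45
y1 = 8^(-1) mod 45 = 17
y2 = 45^(-1) mod 8 = 5
x = (31×8×17 + 7×45×5) mod 360 = 31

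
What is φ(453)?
300

453 = 3 × 151
φ(n) = n × ∏(1 - 1/p) for each prime p dividing n
φ(453) = 453 × (1 - 1/3) × (1 - 1/151) = 300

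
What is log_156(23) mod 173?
144

Baby-step giant-step with step n = ⌈√173⌉ = 14.
Baby steps 156^j mod 173 (j:value) for j=0..13: 0:1, 1:156, 2:116, 3:104, 4:135, 5:127, 6:90, 7:27, 8:60, 9:18, 10:40, 11:12, 12:142, 13:8.
Giant-step multiplier: 156^(-14) ≡ 156^(172-14) = 156^158 ≡ 159 (mod 173).
Giant steps γ_i = 23·159^i mod 173: γ_0=23, γ_1=24, γ_2=10, γ_3=33, γ_4=57, γ_5=67, γ_6=100, γ_7=157, γ_8=51, γ_9=151, γ_10=135 (in table at j=4).
x = i·n + j = 10·14 + 4 = 144.
Check: 156^144 ≡ 23 (mod 173).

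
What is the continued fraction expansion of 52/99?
[0; 1, 1, 9, 2, 2]

Euclidean algorithm steps:
52 = 0 × 99 + 52
99 = 1 × 52 + 47
52 = 1 × 47 + 5
47 = 9 × 5 + 2
5 = 2 × 2 + 1
2 = 2 × 1 + 0
Continued fraction: [0; 1, 1, 9, 2, 2]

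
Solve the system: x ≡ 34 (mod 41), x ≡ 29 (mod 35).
239

Using Chinese Remainder Theorem:
M = 41 × 35 = 1435
M1 = 35, M2 = 41
y1 = 35^(-1) mod 41 = 34
y2 = 41^(-1) mod 35 = 6
x = (34×35×34 + 29×41×6) mod 1435 = 239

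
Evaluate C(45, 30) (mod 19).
0

Using Lucas' theorem:
Write n=45 and k=30 in base 19:
n in base 19: [2, 7]
k in base 19: [1, 11]
C(45,30) mod 19 = ∏ C(n_i, k_i) mod 19
Digit binomials (mod 19): C(2,1) = 2; C(7,11) = 0 (k_i > n_i)
Product: 2 × 0 = 0 ≡ 0 (mod 19)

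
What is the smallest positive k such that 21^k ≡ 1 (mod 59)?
29

59 is prime, so ord(21) divides φ(59) = 58.
Divisors of 58: 1, 2, 29, 58.
Repeated squaring: 21^1 ≡ 21, 21^2 ≡ 28, 21^4 ≡ 17, 21^8 ≡ 53, 21^16 ≡ 36, 21^32 ≡ 57 (mod 59).
Test 21^d mod 59 for each divisor d in increasing order:
21^1 ≡ 21
21^2 ≡ 28
21^29 = 21^16·21^8·21^4·21^1 ≡ 1  ← first divisor giving 1
The order is 29.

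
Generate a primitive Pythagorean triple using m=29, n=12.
(697, 696, 985)

Euclid's formula: a = m² - n², b = 2mn, c = m² + n²
m = 29, n = 12
a = 29² - 12² = 841 - 144 = 697
b = 2 × 29 × 12 = 696
c = 29² + 12² = 841 + 144 = 985
Verification: 697² + 696² = 485809 + 484416 = 970225 = 985² ✓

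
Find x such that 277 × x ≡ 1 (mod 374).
347

gcd(277, 374) = 1, so the inverse exists.
Extended Euclidean algorithm on (374, 277):
374 = 1 × 277 + 97  ⟹  97 = (1)·374 + (-1)·277
277 = 2 × 97 + 83  ⟹  83 = (-2)·374 + (3)·277
97 = 1 × 83 + 14  ⟹  14 = (3)·374 + (-4)·277
83 = 5 × 14 + 13  ⟹  13 = (-17)·374 + (23)·277
14 = 1 × 13 + 1  ⟹  1 = (20)·374 + (-27)·277
So (-27)·277 ≡ 1 (mod 374), i.e. 277^(-1) ≡ -27 ≡ 347 (mod 374).
Check: 277 × 347 = 96119 ≡ 1 (mod 374)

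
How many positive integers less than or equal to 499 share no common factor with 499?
498

499 = 499
φ(n) = n × ∏(1 - 1/p) for each prime p dividing n
φ(499) = 499 × (1 - 1/499) = 498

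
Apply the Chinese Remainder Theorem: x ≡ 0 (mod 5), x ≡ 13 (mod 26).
65

Using Chinese Remainder Theorem:
M = 5 × 26 = 130
M1 = 26, M2 = 5
y1 = 26^(-1) mod 5 = 1
y2 = 5^(-1) mod 26 = 21
x = (0×26×1 + 13×5×21) mod 130 = 65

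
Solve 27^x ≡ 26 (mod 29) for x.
5

Baby-step giant-step with step n = ⌈√29⌉ = 6.
Baby steps 27^j mod 29 (j:value) for j=0..5: 0:1, 1:27, 2:4, 3:21, 4:16, 5:26.
h = 26 is already in the table at j=5, so x = 5.
Check: 27^5 ≡ 26 (mod 29).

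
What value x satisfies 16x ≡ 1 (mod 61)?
42

gcd(16, 61) = 1, so the inverse exists.
Extended Euclidean algorithm on (61, 16):
61 = 3 × 16 + 13  ⟹  13 = (1)·61 + (-3)·16
16 = 1 × 13 + 3  ⟹  3 = (-1)·61 + (4)·16
13 = 4 × 3 + 1  ⟹  1 = (5)·61 + (-19)·16
So (-19)·16 ≡ 1 (mod 61), i.e. 16^(-1) ≡ -19 ≡ 42 (mod 61).
Check: 16 × 42 = 672 ≡ 1 (mod 61)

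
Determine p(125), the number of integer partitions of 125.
3163127352

p(n) counts ways to write n as a sum of positive integers (order ignored).
Euler's pentagonal recurrence: p(k) = p(k-1) + p(k-2) - p(k-5) - p(k-7) + p(k-12) + p(k-15) - ... (offsets j(3j∓1)/2, signs ++--, p(0)=1, p(<0)=0).
DP table for k = 0..124: p(0)=1, p(1)=1, p(2)=2, p(3)=3, p(4)=5, p(5)=7, p(6)=11, p(7)=15, p(8)=22, p(9)=30, p(10)=42, p(11)=56, p(12)=77, p(13)=101, p(14)=135, p(15)=176, p(16)=231, p(17)=297, p(18)=385, p(19)=490, p(20)=627, p(21)=792, p(22)=1002, p(23)=1255, p(24)=1575, p(25)=1958, p(26)=2436, p(27)=3010, p(28)=3718, p(29)=4565, p(30)=5604, p(31)=6842, p(32)=8349, p(33)=10143, p(34)=12310, p(35)=14883, p(36)=17977, p(37)=21637, p(38)=26015, p(39)=31185, p(40)=37338, p(41)=44583, p(42)=53174, p(43)=63261, p(44)=75175, p(45)=89134, p(46)=105558, p(47)=124754, p(48)=147273, p(49)=173525, p(50)=204226, p(51)=239943, p(52)=281589, p(53)=329931, p(54)=386155, p(55)=451276, p(56)=526823, p(57)=614154, p(58)=715220, p(59)=831820, p(60)=966467, p(61)=1121505, p(62)=1300156, p(63)=1505499, p(64)=1741630, p(65)=2012558, p(66)=2323520, p(67)=2679689, p(68)=3087735, p(69)=3554345, p(70)=4087968, p(71)=4697205, p(72)=5392783, p(73)=6185689, p(74)=7089500, p(75)=8118264, p(76)=9289091, p(77)=10619863, p(78)=12132164, p(79)=13848650, p(80)=15796476, p(81)=18004327, p(82)=20506255, p(83)=23338469, p(84)=26543660, p(85)=30167357, p(86)=34262962, p(87)=38887673, p(88)=44108109, p(89)=49995925, p(90)=56634173, p(91)=64112359, p(92)=72533807, p(93)=82010177, p(94)=92669720, p(95)=104651419, p(96)=118114304, p(97)=133230930, p(98)=150198136, p(99)=169229875, p(100)=190569292, p(101)=214481126, p(102)=241265379, p(103)=271248950, p(104)=304801365, p(105)=342325709, p(106)=384276336, p(107)=431149389, p(108)=483502844, p(109)=541946240, p(110)=607163746, p(111)=679903203, p(112)=761002156, p(113)=851376628, p(114)=952050665, p(115)=1064144451, p(116)=1188908248, p(117)=1327710076, p(118)=1482074143, p(119)=1653668665, p(120)=1844349560, p(121)=2056148051, p(122)=2291320912, p(123)=2552338241, p(124)=2841940500.
Final step: p(125) = p(124) + p(123) - p(120) - p(118) + p(113) + p(110) - p(103) - p(99) + p(90) + p(85) - p(74) - p(68) + p(55) + p(48) - p(33) - p(25) + p(8)
= 2841940500 + 2552338241 - 1844349560 - 1482074143 + 851376628 + 607163746 - 271248950 - 169229875 + 56634173 + 30167357 - 7089500 - 3087735 + 451276 + 147273 - 10143 - 1958 + 22
= 3163127352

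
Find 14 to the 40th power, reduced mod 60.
16

Repeated squaring. Binary of 40 = 101000.
14^1 ≡ 14 (mod 60); 14^2 ≡ 16 (mod 60); 14^4 ≡ 16 (mod 60); 14^8 ≡ 16 (mod 60); 14^16 ≡ 16 (mod 60); 14^32 ≡ 16 (mod 60)
14^40 = 14^8 × 14^32 ≡ 16 (mod 60)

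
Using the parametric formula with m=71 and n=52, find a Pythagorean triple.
(2337, 7384, 7745)

Euclid's formula: a = m² - n², b = 2mn, c = m² + n²
m = 71, n = 52
a = 71² - 52² = 5041 - 2704 = 2337
b = 2 × 71 × 52 = 7384
c = 71² + 52² = 5041 + 2704 = 7745
Verification: 2337² + 7384² = 5461569 + 54523456 = 59985025 = 7745² ✓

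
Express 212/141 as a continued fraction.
[1; 1, 1, 70]

Euclidean algorithm steps:
212 = 1 × 141 + 71
141 = 1 × 71 + 70
71 = 1 × 70 + 1
70 = 70 × 1 + 0
Continued fraction: [1; 1, 1, 70]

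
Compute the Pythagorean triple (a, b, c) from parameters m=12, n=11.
(23, 264, 265)

Euclid's formula: a = m² - n², b = 2mn, c = m² + n²
m = 12, n = 11
a = 12² - 11² = 144 - 121 = 23
b = 2 × 12 × 11 = 264
c = 12² + 11² = 144 + 121 = 265
Verification: 23² + 264² = 529 + 69696 = 70225 = 265² ✓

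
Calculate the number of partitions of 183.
896684817527

p(n) counts ways to write n as a sum of positive integers (order ignored).
Euler's pentagonal recurrence: p(k) = p(k-1) + p(k-2) - p(k-5) - p(k-7) + p(k-12) + p(k-15) - ... (offsets j(3j∓1)/2, signs ++--, p(0)=1, p(<0)=0).
DP table for k = 0..182: p(0)=1, p(1)=1, p(2)=2, p(3)=3, p(4)=5, p(5)=7, p(6)=11, p(7)=15, p(8)=22, p(9)=30, p(10)=42, p(11)=56, p(12)=77, p(13)=101, p(14)=135, p(15)=176, p(16)=231, p(17)=297, p(18)=385, p(19)=490, p(20)=627, p(21)=792, p(22)=1002, p(23)=1255, p(24)=1575, p(25)=1958, p(26)=2436, p(27)=3010, p(28)=3718, p(29)=4565, p(30)=5604, p(31)=6842, p(32)=8349, p(33)=10143, p(34)=12310, p(35)=14883, p(36)=17977, p(37)=21637, p(38)=26015, p(39)=31185, p(40)=37338, p(41)=44583, p(42)=53174, p(43)=63261, p(44)=75175, p(45)=89134, p(46)=105558, p(47)=124754, p(48)=147273, p(49)=173525, p(50)=204226, p(51)=239943, p(52)=281589, p(53)=329931, p(54)=386155, p(55)=451276, p(56)=526823, p(57)=614154, p(58)=715220, p(59)=831820, p(60)=966467, p(61)=1121505, p(62)=1300156, p(63)=1505499, p(64)=1741630, p(65)=2012558, p(66)=2323520, p(67)=2679689, p(68)=3087735, p(69)=3554345, p(70)=4087968, p(71)=4697205, p(72)=5392783, p(73)=6185689, p(74)=7089500, p(75)=8118264, p(76)=9289091, p(77)=10619863, p(78)=12132164, p(79)=13848650, p(80)=15796476, p(81)=18004327, p(82)=20506255, p(83)=23338469, p(84)=26543660, p(85)=30167357, p(86)=34262962, p(87)=38887673, p(88)=44108109, p(89)=49995925, p(90)=56634173, p(91)=64112359, p(92)=72533807, p(93)=82010177, p(94)=92669720, p(95)=104651419, p(96)=118114304, p(97)=133230930, p(98)=150198136, p(99)=169229875, p(100)=190569292, p(101)=214481126, p(102)=241265379, p(103)=271248950, p(104)=304801365, p(105)=342325709, p(106)=384276336, p(107)=431149389, p(108)=483502844, p(109)=541946240, p(110)=607163746, p(111)=679903203, p(112)=761002156, p(113)=851376628, p(114)=952050665, p(115)=1064144451, p(116)=1188908248, p(117)=1327710076, p(118)=1482074143, p(119)=1653668665, p(120)=1844349560, p(121)=2056148051, p(122)=2291320912, p(123)=2552338241, p(124)=2841940500, p(125)=3163127352, p(126)=3519222692, p(127)=3913864295, p(128)=4351078600, p(129)=4835271870, p(130)=5371315400, p(131)=5964539504, p(132)=6620830889, p(133)=7346629512, p(134)=8149040695, p(135)=9035836076, p(136)=10015581680, p(137)=11097645016, p(138)=12292341831, p(139)=13610949895, p(140)=15065878135, p(141)=16670689208, p(142)=18440293320, p(143)=20390982757, p(144)=22540654445, p(145)=24908858009, p(146)=27517052599, p(147)=30388671978, p(148)=33549419497, p(149)=37027355200, p(150)=40853235313, p(151)=45060624582, p(152)=49686288421, p(153)=54770336324, p(154)=60356673280, p(155)=66493182097, p(156)=73232243759, p(157)=80630964769, p(158)=88751778802, p(159)=97662728555, p(160)=107438159466, p(161)=118159068427, p(162)=129913904637, p(163)=142798995930, p(164)=156919475295, p(165)=172389800255, p(166)=189334822579, p(167)=207890420102, p(168)=228204732751, p(169)=250438925115, p(170)=274768617130, p(171)=301384802048, p(172)=330495499613, p(173)=362326859895, p(174)=397125074750, p(175)=435157697830, p(176)=476715857290, p(177)=522115831195, p(178)=571701605655, p(179)=625846753120, p(180)=684957390936, p(181)=749474411781, p(182)=819876908323.
Final step: p(183) = p(182) + p(181) - p(178) - p(176) + p(171) + p(168) - p(161) - p(157) + p(148) + p(143) - p(132) - p(126) + p(113) + p(106) - p(91) - p(83) + p(66) + p(57) - p(38) - p(28) + p(7)
= 819876908323 + 749474411781 - 571701605655 - 476715857290 + 301384802048 + 228204732751 - 118159068427 - 80630964769 + 33549419497 + 20390982757 - 6620830889 - 3519222692 + 851376628 + 384276336 - 64112359 - 23338469 + 2323520 + 614154 - 26015 - 3718 + 15
= 896684817527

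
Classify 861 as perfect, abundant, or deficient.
deficient

Proper divisors of 861: sum = 1 + 3 + 7 + 21 + 41 + 123 + 287 = 483
Since 483 < 861, 861 is deficient.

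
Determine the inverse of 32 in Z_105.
23

gcd(32, 105) = 1, so the inverse exists.
Extended Euclidean algorithm on (105, 32):
105 = 3 × 32 + 9  ⟹  9 = (1)·105 + (-3)·32
32 = 3 × 9 + 5  ⟹  5 = (-3)·105 + (10)·32
9 = 1 × 5 + 4  ⟹  4 = (4)·105 + (-13)·32
5 = 1 × 4 + 1  ⟹  1 = (-7)·105 + (23)·32
So (23)·32 ≡ 1 (mod 105), i.e. 32^(-1) ≡ 23 (mod 105).
Check: 32 × 23 = 736 ≡ 1 (mod 105)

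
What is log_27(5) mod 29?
22

Baby-step giant-step with step n = ⌈√29⌉ = 6.
Baby steps 27^j mod 29 (j:value) for j=0..5: 0:1, 1:27, 2:4, 3:21, 4:16, 5:26.
Giant-step multiplier: 27^(-6) ≡ 27^(28-6) = 27^22 ≡ 5 (mod 29).
Giant steps γ_i = 5·5^i mod 29: γ_0=5, γ_1=25, γ_2=9, γ_3=16 (in table at j=4).
x = i·n + j = 3·6 + 4 = 22.
Check: 27^22 ≡ 5 (mod 29).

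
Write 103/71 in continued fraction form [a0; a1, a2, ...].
[1; 2, 4, 1, 1, 3]

Euclidean algorithm steps:
103 = 1 × 71 + 32
71 = 2 × 32 + 7
32 = 4 × 7 + 4
7 = 1 × 4 + 3
4 = 1 × 3 + 1
3 = 3 × 1 + 0
Continued fraction: [1; 2, 4, 1, 1, 3]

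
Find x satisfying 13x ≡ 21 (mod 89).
x ≡ 29 (mod 89)

gcd(13, 89) = 1, which divides 21, so solutions exist.
Find 13^(-1) mod 89 by the extended Euclidean algorithm:
89 = 6 × 13 + 11  ⟹  11 = (1)·89 + (-6)·13
13 = 1 × 11 + 2  ⟹  2 = (-1)·89 + (7)·13
11 = 5 × 2 + 1  ⟹  1 = (6)·89 + (-41)·13
So (-41)·13 ≡ 1 (mod 89), i.e. 13^(-1) ≡ -41 ≡ 48 (mod 89).
x ≡ 48 × 21 = 1008 ≡ 29 (mod 89).
Check: 13 × 29 = 377 ≡ 21 (mod 89).
Unique solution: x ≡ 29 (mod 89)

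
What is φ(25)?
20

25 = 5^2
φ(n) = n × ∏(1 - 1/p) for each prime p dividing n
φ(25) = 25 × (1 - 1/5) = 20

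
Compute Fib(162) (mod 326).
164

Matrix identity: Q^n = [[F_(n+1), F_n], [F_n, F_(n-1)]] with Q = [[1,1],[1,0]].
n = 162 = 10100010₂. Square-and-multiply, entries mod 326:
Q^1 = [[1,1],[1,0]]
Q^2 = (Q^1)² = [[2,1],[1,1]]
Q^5 = (Q^2)²·Q = [[8,5],[5,3]]
Q^10 = (Q^5)² = [[89,55],[55,34]]
Q^20 = (Q^10)² = [[188,245],[245,269]]
Q^40 = (Q^20)² = [[177,147],[147,30]]
Q^81 = (Q^40)²·Q = [[237,126],[126,111]]
Q^162 = (Q^81)² = [[325,164],[164,161]]
F_162 mod 326 = Q^162[0][1] = 164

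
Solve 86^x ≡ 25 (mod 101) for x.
36

Baby-step giant-step with step n = ⌈√101⌉ = 11.
Baby steps 86^j mod 101 (j:value) for j=0..10: 0:1, 1:86, 2:23, 3:59, 4:24, 5:44, 6:47, 7:2, 8:71, 9:46, 10:17.
Giant-step multiplier: 86^(-11) ≡ 86^(100-11) = 86^89 ≡ 40 (mod 101).
Giant steps γ_i = 25·40^i mod 101: γ_0=25, γ_1=91, γ_2=4, γ_3=59 (in table at j=3).
x = i·n + j = 3·11 + 3 = 36.
Check: 86^36 ≡ 25 (mod 101).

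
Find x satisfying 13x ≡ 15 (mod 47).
x ≡ 12 (mod 47)

gcd(13, 47) = 1, which divides 15, so solutions exist.
Find 13^(-1) mod 47 by the extended Euclidean algorithm:
47 = 3 × 13 + 8  ⟹  8 = (1)·47 + (-3)·13
13 = 1 × 8 + 5  ⟹  5 = (-1)·47 + (4)·13
8 = 1 × 5 + 3  ⟹  3 = (2)·47 + (-7)·13
5 = 1 × 3 + 2  ⟹  2 = (-3)·47 + (11)·13
3 = 1 × 2 + 1  ⟹  1 = (5)·47 + (-18)·13
So (-18)·13 ≡ 1 (mod 47), i.e. 13^(-1) ≡ -18 ≡ 29 (mod 47).
x ≡ 29 × 15 = 435 ≡ 12 (mod 47).
Check: 13 × 12 = 156 ≡ 15 (mod 47).
Unique solution: x ≡ 12 (mod 47)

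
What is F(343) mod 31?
16

Matrix identity: Q^n = [[F_(n+1), F_n], [F_n, F_(n-1)]] with Q = [[1,1],[1,0]].
n = 343 = 101010111₂. Square-and-multiply, entries mod 31:
Q^1 = [[1,1],[1,0]]
Q^2 = (Q^1)² = [[2,1],[1,1]]
Q^5 = (Q^2)²·Q = [[8,5],[5,3]]
Q^10 = (Q^5)² = [[27,24],[24,3]]
Q^21 = (Q^10)²·Q = [[10,3],[3,7]]
Q^42 = (Q^21)² = [[16,20],[20,27]]
Q^85 = (Q^42)²·Q = [[28,5],[5,23]]
Q^171 = (Q^85)²·Q = [[10,3],[3,7]]
Q^343 = (Q^171)²·Q = [[5,16],[16,20]]
F_343 mod 31 = Q^343[0][1] = 16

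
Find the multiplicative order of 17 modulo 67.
33

67 is prime, so ord(17) divides φ(67) = 66.
Divisors of 66: 1, 2, 3, 6, 11, 22, 33, 66.
Repeated squaring: 17^1 ≡ 17, 17^2 ≡ 21, 17^4 ≡ 39, 17^8 ≡ 47, 17^16 ≡ 65, 17^32 ≡ 4, 17^64 ≡ 16 (mod 67).
Test 17^d mod 67 for each divisor d in increasing order:
17^1 ≡ 17
17^2 ≡ 21
17^3 = 17^2·17^1 ≡ 22
17^6 = 17^4·17^2 ≡ 15
17^11 = 17^8·17^2·17^1 ≡ 29
17^22 = 17^16·17^4·17^2 ≡ 37
17^33 = 17^32·17^1 ≡ 1  ← first divisor giving 1
The order is 33.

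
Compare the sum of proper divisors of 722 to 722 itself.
deficient

Proper divisors of 722: sum = 1 + 2 + 19 + 38 + 361 = 421
Since 421 < 722, 722 is deficient.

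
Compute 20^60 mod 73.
9

Repeated squaring. Binary of 60 = 111100.
20^1 ≡ 20 (mod 73); 20^2 ≡ 35 (mod 73); 20^4 ≡ 57 (mod 73); 20^8 ≡ 37 (mod 73); 20^16 ≡ 55 (mod 73); 20^32 ≡ 32 (mod 73)
20^60 = 20^4 × 20^8 × 20^16 × 20^32 ≡ 9 (mod 73)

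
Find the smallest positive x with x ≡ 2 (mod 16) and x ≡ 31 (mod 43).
418

Using Chinese Remainder Theorem:
M = 16 × 43 = 688
M1 = 43, M2 = 16
y1 = 43^(-1) mod 16 = 3
y2 = 16^(-1) mod 43 = 35
x = (2×43×3 + 31×16×35) mod 688 = 418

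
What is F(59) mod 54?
17

Matrix identity: Q^n = [[F_(n+1), F_n], [F_n, F_(n-1)]] with Q = [[1,1],[1,0]].
n = 59 = 111011₂. Square-and-multiply, entries mod 54:
Q^1 = [[1,1],[1,0]]
Q^3 = (Q^1)²·Q = [[3,2],[2,1]]
Q^7 = (Q^3)²·Q = [[21,13],[13,8]]
Q^14 = (Q^7)² = [[16,53],[53,17]]
Q^29 = (Q^14)²·Q = [[8,41],[41,21]]
Q^59 = (Q^29)²·Q = [[18,17],[17,1]]
F_59 mod 54 = Q^59[0][1] = 17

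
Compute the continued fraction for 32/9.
[3; 1, 1, 4]

Euclidean algorithm steps:
32 = 3 × 9 + 5
9 = 1 × 5 + 4
5 = 1 × 4 + 1
4 = 4 × 1 + 0
Continued fraction: [3; 1, 1, 4]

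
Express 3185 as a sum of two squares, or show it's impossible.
7² + 56² (a=7, b=56)

Factorization: 3185 = 5 × 7^2 × 13
By Fermat: n is sum of two squares iff every prime p ≡ 3 (mod 4) appears to even power.
All primes ≡ 3 (mod 4) appear to even power.
Search a = 0, 1, 2, … for 3185 - a² a perfect square: first hit at a = 7: 3185 - 49 = 3136 = 56².
3185 = 7² + 56² = 49 + 3136 ✓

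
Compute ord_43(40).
21

43 is prime, so ord(40) divides φ(43) = 42.
Divisors of 42: 1, 2, 3, 6, 7, 14, 21, 42.
Repeated squaring: 40^1 ≡ 40, 40^2 ≡ 9, 40^4 ≡ 38, 40^8 ≡ 25, 40^16 ≡ 23, 40^32 ≡ 13 (mod 43).
Test 40^d mod 43 for each divisor d in increasing order:
40^1 ≡ 40
40^2 ≡ 9
40^3 = 40^2·40^1 ≡ 16
40^6 = 40^4·40^2 ≡ 41
40^7 = 40^4·40^2·40^1 ≡ 6
40^14 = 40^8·40^4·40^2 ≡ 36
40^21 = 40^16·40^4·40^1 ≡ 1  ← first divisor giving 1
The order is 21.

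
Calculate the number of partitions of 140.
15065878135

p(n) counts ways to write n as a sum of positive integers (order ignored).
Euler's pentagonal recurrence: p(k) = p(k-1) + p(k-2) - p(k-5) - p(k-7) + p(k-12) + p(k-15) - ... (offsets j(3j∓1)/2, signs ++--, p(0)=1, p(<0)=0).
DP table for k = 0..139: p(0)=1, p(1)=1, p(2)=2, p(3)=3, p(4)=5, p(5)=7, p(6)=11, p(7)=15, p(8)=22, p(9)=30, p(10)=42, p(11)=56, p(12)=77, p(13)=101, p(14)=135, p(15)=176, p(16)=231, p(17)=297, p(18)=385, p(19)=490, p(20)=627, p(21)=792, p(22)=1002, p(23)=1255, p(24)=1575, p(25)=1958, p(26)=2436, p(27)=3010, p(28)=3718, p(29)=4565, p(30)=5604, p(31)=6842, p(32)=8349, p(33)=10143, p(34)=12310, p(35)=14883, p(36)=17977, p(37)=21637, p(38)=26015, p(39)=31185, p(40)=37338, p(41)=44583, p(42)=53174, p(43)=63261, p(44)=75175, p(45)=89134, p(46)=105558, p(47)=124754, p(48)=147273, p(49)=173525, p(50)=204226, p(51)=239943, p(52)=281589, p(53)=329931, p(54)=386155, p(55)=451276, p(56)=526823, p(57)=614154, p(58)=715220, p(59)=831820, p(60)=966467, p(61)=1121505, p(62)=1300156, p(63)=1505499, p(64)=1741630, p(65)=2012558, p(66)=2323520, p(67)=2679689, p(68)=3087735, p(69)=3554345, p(70)=4087968, p(71)=4697205, p(72)=5392783, p(73)=6185689, p(74)=7089500, p(75)=8118264, p(76)=9289091, p(77)=10619863, p(78)=12132164, p(79)=13848650, p(80)=15796476, p(81)=18004327, p(82)=20506255, p(83)=23338469, p(84)=26543660, p(85)=30167357, p(86)=34262962, p(87)=38887673, p(88)=44108109, p(89)=49995925, p(90)=56634173, p(91)=64112359, p(92)=72533807, p(93)=82010177, p(94)=92669720, p(95)=104651419, p(96)=118114304, p(97)=133230930, p(98)=150198136, p(99)=169229875, p(100)=190569292, p(101)=214481126, p(102)=241265379, p(103)=271248950, p(104)=304801365, p(105)=342325709, p(106)=384276336, p(107)=431149389, p(108)=483502844, p(109)=541946240, p(110)=607163746, p(111)=679903203, p(112)=761002156, p(113)=851376628, p(114)=952050665, p(115)=1064144451, p(116)=1188908248, p(117)=1327710076, p(118)=1482074143, p(119)=1653668665, p(120)=1844349560, p(121)=2056148051, p(122)=2291320912, p(123)=2552338241, p(124)=2841940500, p(125)=3163127352, p(126)=3519222692, p(127)=3913864295, p(128)=4351078600, p(129)=4835271870, p(130)=5371315400, p(131)=5964539504, p(132)=6620830889, p(133)=7346629512, p(134)=8149040695, p(135)=9035836076, p(136)=10015581680, p(137)=11097645016, p(138)=12292341831, p(139)=13610949895.
Final step: p(140) = p(139) + p(138) - p(135) - p(133) + p(128) + p(125) - p(118) - p(114) + p(105) + p(100) - p(89) - p(83) + p(70) + p(63) - p(48) - p(40) + p(23) + p(14)
= 13610949895 + 12292341831 - 9035836076 - 7346629512 + 4351078600 + 3163127352 - 1482074143 - 952050665 + 342325709 + 190569292 - 49995925 - 23338469 + 4087968 + 1505499 - 147273 - 37338 + 1255 + 135
= 15065878135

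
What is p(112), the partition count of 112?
761002156

p(n) counts ways to write n as a sum of positive integers (order ignored).
Euler's pentagonal recurrence: p(k) = p(k-1) + p(k-2) - p(k-5) - p(k-7) + p(k-12) + p(k-15) - ... (offsets j(3j∓1)/2, signs ++--, p(0)=1, p(<0)=0).
DP table for k = 0..111: p(0)=1, p(1)=1, p(2)=2, p(3)=3, p(4)=5, p(5)=7, p(6)=11, p(7)=15, p(8)=22, p(9)=30, p(10)=42, p(11)=56, p(12)=77, p(13)=101, p(14)=135, p(15)=176, p(16)=231, p(17)=297, p(18)=385, p(19)=490, p(20)=627, p(21)=792, p(22)=1002, p(23)=1255, p(24)=1575, p(25)=1958, p(26)=2436, p(27)=3010, p(28)=3718, p(29)=4565, p(30)=5604, p(31)=6842, p(32)=8349, p(33)=10143, p(34)=12310, p(35)=14883, p(36)=17977, p(37)=21637, p(38)=26015, p(39)=31185, p(40)=37338, p(41)=44583, p(42)=53174, p(43)=63261, p(44)=75175, p(45)=89134, p(46)=105558, p(47)=124754, p(48)=147273, p(49)=173525, p(50)=204226, p(51)=239943, p(52)=281589, p(53)=329931, p(54)=386155, p(55)=451276, p(56)=526823, p(57)=614154, p(58)=715220, p(59)=831820, p(60)=966467, p(61)=1121505, p(62)=1300156, p(63)=1505499, p(64)=1741630, p(65)=2012558, p(66)=2323520, p(67)=2679689, p(68)=3087735, p(69)=3554345, p(70)=4087968, p(71)=4697205, p(72)=5392783, p(73)=6185689, p(74)=7089500, p(75)=8118264, p(76)=9289091, p(77)=10619863, p(78)=12132164, p(79)=13848650, p(80)=15796476, p(81)=18004327, p(82)=20506255, p(83)=23338469, p(84)=26543660, p(85)=30167357, p(86)=34262962, p(87)=38887673, p(88)=44108109, p(89)=49995925, p(90)=56634173, p(91)=64112359, p(92)=72533807, p(93)=82010177, p(94)=92669720, p(95)=104651419, p(96)=118114304, p(97)=133230930, p(98)=150198136, p(99)=169229875, p(100)=190569292, p(101)=214481126, p(102)=241265379, p(103)=271248950, p(104)=304801365, p(105)=342325709, p(106)=384276336, p(107)=431149389, p(108)=483502844, p(109)=541946240, p(110)=607163746, p(111)=679903203.
Final step: p(112) = p(111) + p(110) - p(107) - p(105) + p(100) + p(97) - p(90) - p(86) + p(77) + p(72) - p(61) - p(55) + p(42) + p(35) - p(20) - p(12)
= 679903203 + 607163746 - 431149389 - 342325709 + 190569292 + 133230930 - 56634173 - 34262962 + 10619863 + 5392783 - 1121505 - 451276 + 53174 + 14883 - 627 - 77
= 761002156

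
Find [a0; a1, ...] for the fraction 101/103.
[0; 1, 50, 2]

Euclidean algorithm steps:
101 = 0 × 103 + 101
103 = 1 × 101 + 2
101 = 50 × 2 + 1
2 = 2 × 1 + 0
Continued fraction: [0; 1, 50, 2]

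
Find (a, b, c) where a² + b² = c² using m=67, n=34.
(3333, 4556, 5645)

Euclid's formula: a = m² - n², b = 2mn, c = m² + n²
m = 67, n = 34
a = 67² - 34² = 4489 - 1156 = 3333
b = 2 × 67 × 34 = 4556
c = 67² + 34² = 4489 + 1156 = 5645
Verification: 3333² + 4556² = 11108889 + 20757136 = 31866025 = 5645² ✓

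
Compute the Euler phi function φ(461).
460

461 = 461
φ(n) = n × ∏(1 - 1/p) for each prime p dividing n
φ(461) = 461 × (1 - 1/461) = 460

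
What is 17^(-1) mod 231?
68

gcd(17, 231) = 1, so the inverse exists.
Extended Euclidean algorithm on (231, 17):
231 = 13 × 17 + 10  ⟹  10 = (1)·231 + (-13)·17
17 = 1 × 10 + 7  ⟹  7 = (-1)·231 + (14)·17
10 = 1 × 7 + 3  ⟹  3 = (2)·231 + (-27)·17
7 = 2 × 3 + 1  ⟹  1 = (-5)·231 + (68)·17
So (68)·17 ≡ 1 (mod 231), i.e. 17^(-1) ≡ 68 (mod 231).
Check: 17 × 68 = 1156 ≡ 1 (mod 231)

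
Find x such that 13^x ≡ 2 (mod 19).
11

Baby-step giant-step with step n = ⌈√19⌉ = 5.
Baby steps 13^j mod 19 (j:value) for j=0..4: 0:1, 1:13, 2:17, 3:12, 4:4.
Giant-step multiplier: 13^(-5) ≡ 13^(18-5) = 13^13 ≡ 15 (mod 19).
Giant steps γ_i = 2·15^i mod 19: γ_0=2, γ_1=11, γ_2=13 (in table at j=1).
x = i·n + j = 2·5 + 1 = 11.
Check: 13^11 ≡ 2 (mod 19).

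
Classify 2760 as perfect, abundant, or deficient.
abundant

Proper divisors of 2760: sum = 1 + 2 + 3 + 4 + 5 + 6 + 8 + 10 + ... + 552 + 690 + 920 + 1380 (31 divisors) = 5880
Since 5880 > 2760, 2760 is abundant.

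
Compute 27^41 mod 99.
27

Repeated squaring. Binary of 41 = 101001.
27^1 ≡ 27 (mod 99); 27^2 ≡ 36 (mod 99); 27^4 ≡ 9 (mod 99); 27^8 ≡ 81 (mod 99); 27^16 ≡ 27 (mod 99); 27^32 ≡ 36 (mod 99)
27^41 = 27^1 × 27^8 × 27^32 ≡ 27 (mod 99)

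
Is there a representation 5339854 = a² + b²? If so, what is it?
Not possible

Factorization: 5339854 = 2 × 13 × 59^3
By Fermat: n is sum of two squares iff every prime p ≡ 3 (mod 4) appears to even power.
Prime(s) ≡ 3 (mod 4) with odd exponent: [(59, 3)]
Therefore 5339854 cannot be expressed as a² + b².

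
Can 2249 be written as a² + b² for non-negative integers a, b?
20² + 43² (a=20, b=43)

Factorization: 2249 = 13 × 173
By Fermat: n is sum of two squares iff every prime p ≡ 3 (mod 4) appears to even power.
All primes ≡ 3 (mod 4) appear to even power.
Search a = 0, 1, 2, … for 2249 - a² a perfect square: first hit at a = 20: 2249 - 400 = 1849 = 43².
2249 = 20² + 43² = 400 + 1849 ✓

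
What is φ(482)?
240

482 = 2 × 241
φ(n) = n × ∏(1 - 1/p) for each prime p dividing n
φ(482) = 482 × (1 - 1/2) × (1 - 1/241) = 240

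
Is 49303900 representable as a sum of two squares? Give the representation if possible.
Not possible

Factorization: 49303900 = 2^2 × 5^2 × 79^3
By Fermat: n is sum of two squares iff every prime p ≡ 3 (mod 4) appears to even power.
Prime(s) ≡ 3 (mod 4) with odd exponent: [(79, 3)]
Therefore 49303900 cannot be expressed as a² + b².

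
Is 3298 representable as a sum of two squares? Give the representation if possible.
7² + 57² (a=7, b=57)

Factorization: 3298 = 2 × 17 × 97
By Fermat: n is sum of two squares iff every prime p ≡ 3 (mod 4) appears to even power.
All primes ≡ 3 (mod 4) appear to even power.
Search a = 0, 1, 2, … for 3298 - a² a perfect square: first hit at a = 7: 3298 - 49 = 3249 = 57².
3298 = 7² + 57² = 49 + 3249 ✓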